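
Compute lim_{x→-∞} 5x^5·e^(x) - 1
The product is a 0·∞ indeterminate form at x → -∞.
Rewrite the product as 5x^5 / e^(-x) (an ∞/∞ form) and apply L'Hôpital, or use the standard hierarchy e^(|x|) ≫ |x^5| as x → -∞.
The indeterminate product → 0, so the limit = -1.

Final answer: -1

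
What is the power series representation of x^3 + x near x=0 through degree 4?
x^3 + x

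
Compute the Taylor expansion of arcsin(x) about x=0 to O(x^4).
x^3/6 + x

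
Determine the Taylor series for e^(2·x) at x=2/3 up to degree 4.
e^(4/3) + 2·e^(4/3)·(x - 2/3) + 2·e^(4/3)·(x - 2/3)^2 + 4·e^(4/3)·(x - 2/3)^3/3 + 2·e^(4/3)·(x - 2/3)^4/3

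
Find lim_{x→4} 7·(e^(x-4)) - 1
Direct substitution at x = 4 gives 6.

Final answer: 6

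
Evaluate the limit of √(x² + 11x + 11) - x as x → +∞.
As x → +∞: multiply by the conjugate to get (11x+11)/(√(x²+11x+11)+x); the denominator ~ 2x, so the limit is 11/2.
Limit = 11/2.

Final answer: 11/2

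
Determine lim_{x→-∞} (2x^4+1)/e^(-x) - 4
The quotient is an ∞/∞ indeterminate form as x → -∞.
Compare growth rates of the dominant terms (exponentials ≫ polynomials ≫ logarithms), or apply L'Hôpital's rule; the quotient → 0.
Adding the constant: 0 - 4 = -4. Limit = -4.

Final answer: -4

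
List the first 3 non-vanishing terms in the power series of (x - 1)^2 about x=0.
x^2 - 2·x + 1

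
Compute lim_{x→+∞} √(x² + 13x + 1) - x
This is an ∞ − ∞ indeterminate form.
Multiply and divide by the conjugate √(x²+13x + 1) + x; the x² terms cancel, leaving (13x + 1)/(√(x²+13x + 1)+x) → 13/2.
Limit = 13/2.

Final answer: 13/2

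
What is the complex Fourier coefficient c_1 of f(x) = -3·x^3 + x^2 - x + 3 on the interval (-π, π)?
Compute the real Fourier coefficients first: a_1 = -4, b_1 = 34 - 6·π^2.
Then c_1 = (a_1 − i·b_1)/2 = -2 - 17·i + 3·i·π^2.

Final answer: -2 - 17·i + 3·i·π^2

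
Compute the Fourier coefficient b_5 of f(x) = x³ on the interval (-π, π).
b_5 = (1/π) ∫_{-π}^{π} f(x)·sin(5x) dx.
Evaluate the integral (use parity and integration by parts as needed): b_5 = -12/125 + 2·π^2/5.

Final answer: -12/125 + 2·π^2/5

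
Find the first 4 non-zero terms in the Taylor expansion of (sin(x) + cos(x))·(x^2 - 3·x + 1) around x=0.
7·x^3/3 - 5·x^2/2 - 2·x + 1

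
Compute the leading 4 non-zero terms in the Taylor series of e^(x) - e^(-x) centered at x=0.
x^7/2520 + x^5/60 + x^3/3 + 2·x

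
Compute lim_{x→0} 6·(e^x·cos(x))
Direct substitution at x = 0 gives 6.

Final answer: 6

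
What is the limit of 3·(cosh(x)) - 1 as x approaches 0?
Direct substitution at x = 0 gives 2.

Final answer: 2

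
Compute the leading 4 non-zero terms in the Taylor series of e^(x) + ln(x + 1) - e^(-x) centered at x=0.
-x^4/4 + 2·x^3/3 - x^2/2 + 3·x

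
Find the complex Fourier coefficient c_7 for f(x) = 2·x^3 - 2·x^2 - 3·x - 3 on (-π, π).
Compute the real Fourier coefficients first: a_7 = 8/49, b_7 = -318/343 + 4·π^2/7.
Then c_7 = (a_7 − i·b_7)/2 = 4/49 - 2·i·π^2/7 + 159·i/343.

Final answer: 4/49 - 2·i·π^2/7 + 159·i/343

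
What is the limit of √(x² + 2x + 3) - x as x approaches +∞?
This is an ∞ − ∞ indeterminate form.
Multiply and divide by the conjugate √(x²+2x + 3) + x; the x² terms cancel, leaving (2x + 3)/(√(x²+2x + 3)+x) → 2/2 = 1.
Limit = 1.

Final answer: 1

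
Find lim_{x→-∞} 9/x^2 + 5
Evaluate the dominant behaviour as x → -∞; each term tends to a finite value or vanishes.
Limit = 5.

Final answer: 5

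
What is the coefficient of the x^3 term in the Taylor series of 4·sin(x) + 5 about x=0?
Expand to order 3: 4·sin(x) + 5 = -2·x^3/3 + 4·x + 5 + O(x^4).
The coefficient of x^3 is -2/3.

Final answer: -2/3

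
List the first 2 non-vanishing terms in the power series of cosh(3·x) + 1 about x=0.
9·x^2/2 + 2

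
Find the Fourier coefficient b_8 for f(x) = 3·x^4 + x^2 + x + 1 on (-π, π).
b_8 = (1/π) ∫_{-π}^{π} f(x)·sin(8x) dx.
Evaluate the integral (use parity and integration by parts as needed): b_8 = -1/4.

Final answer: -1/4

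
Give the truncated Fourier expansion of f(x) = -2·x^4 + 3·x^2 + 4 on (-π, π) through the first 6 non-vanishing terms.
(-108 + 16·π^2)·cos(x) + (9 - 4·π^2)·cos(2·x) + (-68/27 + 16·π^2/9)·cos(3·x) + (9/8 - π^2)·cos(4·x) + (-396/625 + 16·π^2/25)·cos(5·x) - 2·π^4/5 + 4 + π^2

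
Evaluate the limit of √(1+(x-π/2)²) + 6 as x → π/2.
Direct substitution at x = π/2 gives 7.

Final answer: 7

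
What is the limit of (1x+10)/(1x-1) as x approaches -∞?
Evaluate the dominant behaviour as x → -∞; each term tends to a finite value or vanishes.
Limit = 1.

Final answer: 1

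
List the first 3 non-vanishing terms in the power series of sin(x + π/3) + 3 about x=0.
-√(3)·x^2/4 + x/2 + √(3)/2 + 3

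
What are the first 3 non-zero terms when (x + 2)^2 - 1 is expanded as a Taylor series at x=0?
x^2 + 4·x + 3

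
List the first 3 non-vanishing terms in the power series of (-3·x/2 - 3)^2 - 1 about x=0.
9·x^2/4 + 9·x + 8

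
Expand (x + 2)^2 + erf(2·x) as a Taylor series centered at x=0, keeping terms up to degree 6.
32·x^5/(5·√(π)) - 16·x^3/(3·√(π)) + x^2 + x·(4/√(π) + 4) + 4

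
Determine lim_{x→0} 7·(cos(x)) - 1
Direct substitution at x = 0 gives 6.

Final answer: 6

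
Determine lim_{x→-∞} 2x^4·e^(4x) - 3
The product is a 0·∞ indeterminate form at x → -∞.
Rewrite the product as 2x^4 / e^(-4x) (an ∞/∞ form) and apply L'Hôpital, or use the standard hierarchy e^(4|x|) ≫ |x^4| as x → -∞.
The indeterminate product → 0, so the limit = -3.

Final answer: -3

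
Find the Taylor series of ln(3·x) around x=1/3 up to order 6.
3·(x - 1/3) - 9·(x - 1/3)^2/2 + 9·(x - 1/3)^3 - 81·(x - 1/3)^4/4 + 243·(x - 1/3)^5/5 - 243·(x - 1/3)^6/2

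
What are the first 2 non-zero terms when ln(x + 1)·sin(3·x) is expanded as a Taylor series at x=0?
-3·x^3/2 + 3·x^2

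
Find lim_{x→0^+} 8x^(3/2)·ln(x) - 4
The product is a 0·∞ indeterminate form at x → 0⁺.
Rewrite the product as 8·ln(x) / x^(-3/2) and apply L'Hôpital, or use the standard hierarchy x^(-3/2) ≫ |ln x| as x → 0⁺.
The indeterminate product → 0, so the limit = -4.

Final answer: -4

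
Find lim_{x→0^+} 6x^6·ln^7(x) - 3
The product is a 0·∞ indeterminate form at x → 0⁺.
Rewrite the product as 6·ln^7(x) / x^(-6) and apply L'Hôpital, or use the standard hierarchy x^(-6) ≫ |ln x|^7 as x → 0⁺.
The indeterminate product → 0, so the limit = -3.

Final answer: -3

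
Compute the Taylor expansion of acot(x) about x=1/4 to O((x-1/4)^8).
acot(1/4) - 16·(x - 1/4)/17 + 64·(x - 1/4)^2/289 + 3328·(x - 1/4)^3/14739 - 15360·(x - 1/4)^4/83521 - 413696·(x - 1/4)^5/7099285 + 10010624·(x - 1/4)^6/72412707 - 47644672·(x - 1/4)^7/2872370711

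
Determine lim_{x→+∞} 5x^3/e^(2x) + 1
The quotient is an ∞/∞ indeterminate form as x → +∞.
The exponential denominator e^(2x) dominates the polynomial numerator (e^x ≫ x^3 as x → ∞), so the quotient → 0.
Adding the constant: 0 + 1 = 1. Limit = 1.

Final answer: 1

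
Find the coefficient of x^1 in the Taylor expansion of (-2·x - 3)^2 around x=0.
Expand to order 1: (-2·x - 3)^2 = 12·x + 9 + O(x^2).
The coefficient of x^1 is 12.

Final answer: 12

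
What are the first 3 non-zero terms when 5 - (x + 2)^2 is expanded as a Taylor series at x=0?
-x^2 - 4·x + 1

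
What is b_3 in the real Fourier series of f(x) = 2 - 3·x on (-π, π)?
b_3 = (1/π) ∫_{-π}^{π} f(x)·sin(3x) dx.
Evaluate the integral (use parity and integration by parts as needed): b_3 = -2.

Final answer: -2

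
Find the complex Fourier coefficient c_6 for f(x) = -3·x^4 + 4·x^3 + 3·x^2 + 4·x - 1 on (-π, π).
Compute the real Fourier coefficients first: a_6 = 4/9 - 2·π^2/3, b_6 = -4·π^2/3 - 10/9.
Then c_6 = (a_6 − i·b_6)/2 = -π^2/3 + 2/9 + 5·i/9 + 2·i·π^2/3.

Final answer: -π^2/3 + 2/9 + 5·i/9 + 2·i·π^2/3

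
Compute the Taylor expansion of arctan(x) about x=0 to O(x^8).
-x^7/7 + x^5/5 - x^3/3 + x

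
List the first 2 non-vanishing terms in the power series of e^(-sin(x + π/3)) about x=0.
-x·e^(-√(3)/2)/2 + e^(-√(3)/2)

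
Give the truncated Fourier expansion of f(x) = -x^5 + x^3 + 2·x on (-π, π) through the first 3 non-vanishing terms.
(-248 - 2·π^4 + 42·π^2)·sin(x) + (-6·π^2 + 7 + π^4)·sin(2·x) + (-2·π^4/3 - 8/81 + 58·π^2/27)·sin(3·x)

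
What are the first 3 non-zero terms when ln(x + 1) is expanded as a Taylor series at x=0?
x^3/3 - x^2/2 + x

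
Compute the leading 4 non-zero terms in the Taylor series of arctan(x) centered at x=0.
-x^7/7 + x^5/5 - x^3/3 + x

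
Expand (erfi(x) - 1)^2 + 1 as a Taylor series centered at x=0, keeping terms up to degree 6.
56·x^6/(45·π) - 2·x^5/(5·√(π)) + 8·x^4/(3·π) - 4·x^3/(3·√(π)) + 4·x^2/π - 4·x/√(π) + 2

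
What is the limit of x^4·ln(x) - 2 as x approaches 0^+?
The product is a 0·∞ indeterminate form at x → 0⁺.
Rewrite the product as ln(x) / x^(-4) and apply L'Hôpital, or use the standard hierarchy x^(-4) ≫ |ln x| as x → 0⁺.
The indeterminate product → 0, so the limit = -2.

Final answer: -2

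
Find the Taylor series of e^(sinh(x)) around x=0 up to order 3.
x^3/3 + x^2/2 + x + 1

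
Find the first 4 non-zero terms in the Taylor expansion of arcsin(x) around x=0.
5·x^7/112 + 3·x^5/40 + x^3/6 + x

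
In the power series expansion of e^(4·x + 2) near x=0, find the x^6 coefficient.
Expand to order 6: e^(4·x + 2) = 256·x^6·e^(2)/45 + 128·x^5·e^(2)/15 + 32·x^4·e^(2)/3 + 32·x^3·e^(2)/3 + 8·x^2·e^(2) + 4·x·e^(2) + e^(2) + O(x^7).
The coefficient of x^6 is 256·e^(2)/45.

Final answer: 256·e^(2)/45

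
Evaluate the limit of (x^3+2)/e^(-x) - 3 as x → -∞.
The quotient is an ∞/∞ indeterminate form as x → -∞.
Compare growth rates of the dominant terms (exponentials ≫ polynomials ≫ logarithms), or apply L'Hôpital's rule; the quotient → 0.
Adding the constant: 0 - 3 = -3. Limit = -3.

Final answer: -3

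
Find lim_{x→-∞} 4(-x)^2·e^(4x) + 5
The product is a 0·∞ indeterminate form at x → -∞.
Rewrite the product as 4(-x)^2 / e^(-4x) (an ∞/∞ form) and apply L'Hôpital, or use the standard hierarchy e^(4|x|) ≫ |(-x)^2| as x → -∞.
The indeterminate product → 0, so the limit = 5.

Final answer: 5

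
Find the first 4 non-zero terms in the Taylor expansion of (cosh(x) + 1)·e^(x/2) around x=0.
7·x^3/24 + 3·x^2/4 + x + 2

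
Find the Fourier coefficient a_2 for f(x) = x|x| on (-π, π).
a_2 = (1/π) ∫_{-π}^{π} f(x)·cos(2x) dx.
Evaluate the integral (use parity and integration by parts as needed): a_2 = 0.

Final answer: 0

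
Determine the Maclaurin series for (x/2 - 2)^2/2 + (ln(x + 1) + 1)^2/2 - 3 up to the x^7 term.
-29·x^7/140 + 77·x^6/360 - 13·x^5/60 + 5·x^4/24 - x^3/6 + x^2/8 - 1/2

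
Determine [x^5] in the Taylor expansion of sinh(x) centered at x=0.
Expand to order 5: sinh(x) = x^5/120 + x^3/6 + x + O(x^6).
The coefficient of x^5 is 1/120.

Final answer: 1/120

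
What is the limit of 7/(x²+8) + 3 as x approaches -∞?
Evaluate the dominant behaviour as x → -∞; each term tends to a finite value or vanishes.
Limit = 3.

Final answer: 3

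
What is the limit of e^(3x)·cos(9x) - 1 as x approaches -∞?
Evaluate the dominant behaviour as x → -∞; each term tends to a finite value or vanishes.
Limit = -1.

Final answer: -1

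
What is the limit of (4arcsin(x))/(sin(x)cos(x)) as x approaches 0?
Both numerator and denominator → 0 as x → 0; this is a 0/0 indeterminate form.
Expand each to leading order near x = 0: numerator ~ 4·x, denominator ~ x.
The limit of the ratio is 4.

Final answer: 4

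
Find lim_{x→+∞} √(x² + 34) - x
This is an ∞ − ∞ indeterminate form.
Multiply and divide by the conjugate √(x²+34) + x; the x² terms cancel, leaving 34/(√(x²+34)+x) → 0.
Limit = 0.

Final answer: 0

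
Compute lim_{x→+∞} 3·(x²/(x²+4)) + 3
Evaluate the dominant behaviour as x → +∞; each term tends to a finite value or vanishes.
Limit = 6.

Final answer: 6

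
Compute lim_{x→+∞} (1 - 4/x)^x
As x → +∞: this is the defining limit (1 - 4/x)^x → e^(-4).
Limit = e^(-4).

Final answer: e^(-4)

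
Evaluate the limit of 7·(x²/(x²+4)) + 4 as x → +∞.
Evaluate the dominant behaviour as x → +∞; each term tends to a finite value or vanishes.
Limit = 11.

Final answer: 11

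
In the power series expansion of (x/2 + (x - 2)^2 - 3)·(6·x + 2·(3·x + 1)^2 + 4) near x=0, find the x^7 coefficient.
Expand to order 7: (x/2 + (x - 2)^2 - 3)·(6·x + 2·(3·x + 1)^2 + 4) = 18·x^4 - 45·x^3 - 39·x^2 - 3·x + 6 + O(x^8).
The coefficient of x^7 is 0.

Final answer: 0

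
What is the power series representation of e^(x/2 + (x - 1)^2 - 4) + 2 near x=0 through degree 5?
-1761·x^5·e^(-3)/1280 + 235·x^4·e^(-3)/128 - 33·x^3·e^(-3)/16 + 17·x^2·e^(-3)/8 - 3·x·e^(-3)/2 + e^(-3) + 2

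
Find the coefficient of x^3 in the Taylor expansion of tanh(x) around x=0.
Expand to order 3: tanh(x) = -x^3/3 + x + O(x^4).
The coefficient of x^3 is -1/3.

Final answer: -1/3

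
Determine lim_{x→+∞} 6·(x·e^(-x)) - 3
Evaluate the dominant behaviour as x → +∞; each term tends to a finite value or vanishes.
Limit = -3.

Final answer: -3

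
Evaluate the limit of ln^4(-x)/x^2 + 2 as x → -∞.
The quotient is an ∞/∞ indeterminate form as x → -∞.
Compare growth rates of the dominant terms (exponentials ≫ polynomials ≫ logarithms), or apply L'Hôpital's rule; the quotient → 0.
Adding the constant: 0 + 2 = 2. Limit = 2.

Final answer: 2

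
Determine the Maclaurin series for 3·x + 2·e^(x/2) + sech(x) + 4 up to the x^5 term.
x^5/1920 + 41·x^4/192 + x^3/24 - x^2/4 + 4·x + 7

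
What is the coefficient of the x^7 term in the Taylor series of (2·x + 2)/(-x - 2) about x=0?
Expand to order 7: (2·x + 2)/(-x - 2) = -x^7/128 + x^6/64 - x^5/32 + x^4/16 - x^3/8 + x^2/4 - x/2 - 1 + O(x^8).
The coefficient of x^7 is -1/128.

Final answer: -1/128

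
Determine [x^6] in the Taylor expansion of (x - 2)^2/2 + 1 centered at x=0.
Expand to order 6: (x - 2)^2/2 + 1 = x^2/2 - 2·x + 3 + O(x^7).
The coefficient of x^6 is 0.

Final answer: 0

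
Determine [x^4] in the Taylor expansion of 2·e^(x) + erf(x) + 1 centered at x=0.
Expand to order 4: 2·e^(x) + erf(x) + 1 = x^4/12 + x^3·(1/3 - 2/(3·√(π))) + x^2 + x·(2/√(π) + 2) + 3 + O(x^5).
The coefficient of x^4 is 1/12.

Final answer: 1/12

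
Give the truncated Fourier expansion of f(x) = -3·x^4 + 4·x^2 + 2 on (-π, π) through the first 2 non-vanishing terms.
(-160 + 24·π^2)·cos(x) - 3·π^4/5 + 2 + 4·π^2/3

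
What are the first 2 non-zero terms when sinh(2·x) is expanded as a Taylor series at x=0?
4·x^3/3 + 2·x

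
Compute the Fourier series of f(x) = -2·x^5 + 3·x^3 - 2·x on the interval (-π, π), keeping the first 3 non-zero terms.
(-520 - 4·π^4 + 86·π^2)·sin(x) + (-13·π^2 + 43/2 + 2·π^4)·sin(2·x) + (-4·π^4/3 - 376/81 + 134·π^2/27)·sin(3·x)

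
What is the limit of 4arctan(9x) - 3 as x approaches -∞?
Evaluate the dominant behaviour as x → -∞; each term tends to a finite value or vanishes.
Limit = -2·π - 3.

Final answer: -2·π - 3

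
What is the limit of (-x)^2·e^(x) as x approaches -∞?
This is a 0·∞ indeterminate form at x → -∞.
Rewrite the product as (-x)^2 / e^(-x) (an ∞/∞ form) and apply L'Hôpital, or use the standard hierarchy e^(|x|) ≫ |(-x)^2| as x → -∞.
The indeterminate product → 0, so the limit = 0.

Final answer: 0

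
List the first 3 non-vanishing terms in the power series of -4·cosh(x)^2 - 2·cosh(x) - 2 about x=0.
-17·x^4/12 - 5·x^2 - 8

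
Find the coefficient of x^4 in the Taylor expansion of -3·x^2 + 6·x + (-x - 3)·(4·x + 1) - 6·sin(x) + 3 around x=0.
Expand to order 4: -3·x^2 + 6·x + (-x - 3)·(4·x + 1) - 6·sin(x) + 3 = x^3 - 7·x^2 - 13·x + O(x^5).
The coefficient of x^4 is 0.

Final answer: 0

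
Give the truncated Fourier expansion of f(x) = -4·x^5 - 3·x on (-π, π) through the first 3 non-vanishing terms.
(-966 - 8·π^4 + 160·π^2)·sin(x) + (-20·π^2 + 33 + 4·π^4)·sin(2·x) + (-8·π^4/3 - 482/81 + 160·π^2/27)·sin(3·x)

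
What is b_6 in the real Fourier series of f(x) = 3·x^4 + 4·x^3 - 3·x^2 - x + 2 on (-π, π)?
b_6 = (1/π) ∫_{-π}^{π} f(x)·sin(6x) dx.
Evaluate the integral (use parity and integration by parts as needed): b_6 = 5/9 - 4·π^2/3.

Final answer: 5/9 - 4·π^2/3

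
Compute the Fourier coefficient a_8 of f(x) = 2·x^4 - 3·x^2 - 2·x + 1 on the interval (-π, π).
a_8 = (1/π) ∫_{-π}^{π} f(x)·cos(8x) dx.
Evaluate the integral (use parity and integration by parts as needed): a_8 = -27/128 + π^2/4.

Final answer: -27/128 + π^2/4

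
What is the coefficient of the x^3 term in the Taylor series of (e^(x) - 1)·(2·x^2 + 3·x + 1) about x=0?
Expand to order 3: (e^(x) - 1)·(2·x^2 + 3·x + 1) = 11·x^3/3 + 7·x^2/2 + x + O(x^4).
The coefficient of x^3 is 11/3.

Final answer: 11/3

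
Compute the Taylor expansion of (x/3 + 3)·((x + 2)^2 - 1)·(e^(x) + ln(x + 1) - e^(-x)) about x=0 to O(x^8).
-11·x^7/504 + 41·x^6/90 + 64·x^5/45 + 21·x^4/4 + 25·x^3/2 + 69·x^2/2 + 27·x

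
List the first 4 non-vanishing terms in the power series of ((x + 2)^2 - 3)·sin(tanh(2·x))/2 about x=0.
-8·x^4 - x^3 + 4·x^2 + x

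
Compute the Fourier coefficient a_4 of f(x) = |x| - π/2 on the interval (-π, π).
a_4 = (1/π) ∫_{-π}^{π} f(x)·cos(4x) dx.
Evaluate the integral (use parity and integration by parts as needed): a_4 = 0.

Final answer: 0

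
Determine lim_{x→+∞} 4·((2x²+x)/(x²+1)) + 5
Evaluate the dominant behaviour as x → +∞; each term tends to a finite value or vanishes.
Limit = 13.

Final answer: 13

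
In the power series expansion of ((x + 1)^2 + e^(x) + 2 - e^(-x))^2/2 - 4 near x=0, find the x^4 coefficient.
Expand to order 4: ((x + 1)^2 + e^(x) + 2 - e^(-x))^2/2 - 4 = 11·x^4/6 + 5·x^3 + 11·x^2 + 12·x + 1/2 + O(x^5).
The coefficient of x^4 is 11/6.

Final answer: 11/6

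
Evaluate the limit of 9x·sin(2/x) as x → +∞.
As x → +∞: let u = 2/x → 0⁺; then 9·x·sin(2/x) = 9·2·sin(u)/u → 9·2·1 = 18.
Limit = 18.

Final answer: 18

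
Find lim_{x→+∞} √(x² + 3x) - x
This is an ∞ − ∞ indeterminate form.
Multiply and divide by the conjugate √(x²+3x) + x; the x² terms cancel, leaving (3x)/(√(x²+3x)+x) → 3/2.
Limit = 3/2.

Final answer: 3/2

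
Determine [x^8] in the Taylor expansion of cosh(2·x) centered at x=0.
Expand to order 8: cosh(2·x) = 2·x^8/315 + 4·x^6/45 + 2·x^4/3 + 2·x^2 + 1 + O(x^9).
The coefficient of x^8 is 2/315.

Final answer: 2/315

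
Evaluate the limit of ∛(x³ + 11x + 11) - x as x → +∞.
This is an ∞ − ∞ indeterminate form.
Multiply by (A² + AB + B²)/(A² + AB + B²) where A = ∛(x³+11x + 11), B = x to use A³ − B³ = (A−B)(A²+AB+B²); the x³ terms cancel, leaving (11x + 11)/(A²+AB+B²) with denominator ~ 3x², so the limit is 0.
Limit = 0.

Final answer: 0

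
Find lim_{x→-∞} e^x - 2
Evaluate the dominant behaviour as x → -∞; each term tends to a finite value or vanishes.
Limit = -2.

Final answer: -2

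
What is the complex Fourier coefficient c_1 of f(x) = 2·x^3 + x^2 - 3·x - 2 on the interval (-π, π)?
Compute the real Fourier coefficients first: a_1 = -4, b_1 = -30 + 4·π^2.
Then c_1 = (a_1 − i·b_1)/2 = -2 - 2·i·π^2 + 15·i.

Final answer: -2 - 2·i·π^2 + 15·i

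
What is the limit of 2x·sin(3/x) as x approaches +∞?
As x → +∞: let u = 3/x → 0⁺; then 2·x·sin(3/x) = 2·3·sin(u)/u → 2·3·1 = 6.
Limit = 6.

Final answer: 6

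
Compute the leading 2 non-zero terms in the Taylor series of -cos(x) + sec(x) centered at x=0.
x^4/6 + x^2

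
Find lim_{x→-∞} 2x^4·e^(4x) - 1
The product is a 0·∞ indeterminate form at x → -∞.
Rewrite the product as 2x^4 / e^(-4x) (an ∞/∞ form) and apply L'Hôpital, or use the standard hierarchy e^(4|x|) ≫ |x^4| as x → -∞.
The indeterminate product → 0, so the limit = -1.

Final answer: -1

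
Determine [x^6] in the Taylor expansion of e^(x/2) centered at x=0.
Expand to order 6: e^(x/2) = x^6/46080 + x^5/3840 + x^4/384 + x^3/48 + x^2/8 + x/2 + 1 + O(x^7).
The coefficient of x^6 is 1/46080.

Final answer: 1/46080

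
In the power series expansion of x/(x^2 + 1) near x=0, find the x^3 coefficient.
Expand to order 3: x/(x^2 + 1) = -x^3 + x + O(x^4).
The coefficient of x^3 is -1.

Final answer: -1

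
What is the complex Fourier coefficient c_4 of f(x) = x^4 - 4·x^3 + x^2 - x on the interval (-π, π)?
Compute the real Fourier coefficients first: a_4 = 1/16 + π^2/2, b_4 = -1/4 + 2·π^2.
Then c_4 = (a_4 − i·b_4)/2 = 1/32 + π^2/4 - i·π^2 + i/8.

Final answer: 1/32 + π^2/4 - i·π^2 + i/8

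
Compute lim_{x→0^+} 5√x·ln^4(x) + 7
The product is a 0·∞ indeterminate form at x → 0⁺.
Rewrite the product as 5·ln^4(x) / x^(-1/2) and apply L'Hôpital, or use the standard hierarchy x^(-1/2) ≫ |ln x|^4 as x → 0⁺.
The indeterminate product → 0, so the limit = 7.

Final answer: 7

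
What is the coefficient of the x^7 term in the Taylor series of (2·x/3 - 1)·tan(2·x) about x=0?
Expand to order 7: (2·x/3 - 1)·tan(2·x) = -2176·x^7/315 + 128·x^6/45 - 64·x^5/15 + 16·x^4/9 - 8·x^3/3 + 4·x^2/3 - 2·x + O(x^8).
The coefficient of x^7 is -2176/315.

Final answer: -2176/315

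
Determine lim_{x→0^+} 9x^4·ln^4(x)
This is a 0·∞ indeterminate form at x → 0⁺.
Rewrite the product as 9·ln^4(x) / x^(-4) and apply L'Hôpital, or use the standard hierarchy x^(-4) ≫ |ln x|^4 as x → 0⁺.
The indeterminate product → 0, so the limit = 0.

Final answer: 0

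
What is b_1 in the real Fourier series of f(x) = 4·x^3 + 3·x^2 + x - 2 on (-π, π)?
b_1 = (1/π) ∫_{-π}^{π} f(x)·sin(1x) dx.
Evaluate the integral (use parity and integration by parts as needed): b_1 = -46 + 8·π^2.

Final answer: -46 + 8·π^2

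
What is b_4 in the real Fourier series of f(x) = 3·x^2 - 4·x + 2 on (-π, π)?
b_4 = (1/π) ∫_{-π}^{π} f(x)·sin(4x) dx.
Evaluate the integral (use parity and integration by parts as needed): b_4 = 2.

Final answer: 2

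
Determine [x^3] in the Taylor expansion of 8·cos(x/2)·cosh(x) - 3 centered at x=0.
Expand to order 3: 8·cos(x/2)·cosh(x) - 3 = 3·x^2 + 5 + O(x^4).
The coefficient of x^3 is 0.

Final answer: 0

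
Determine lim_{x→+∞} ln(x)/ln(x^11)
This is an ∞/∞ indeterminate form as x → +∞.
Write ln(x^11) = 11·ln(x), reducing the quotient to 1/11.
Limit = 1/11.

Final answer: 1/11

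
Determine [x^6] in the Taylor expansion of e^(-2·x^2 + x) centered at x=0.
Expand to order 6: e^(-2·x^2 + x) = -299·x^6/720 + 67·x^5/40 + 25·x^4/24 - 11·x^3/6 - 3·x^2/2 + x + 1 + O(x^7).
The coefficient of x^6 is -299/720.

Final answer: -299/720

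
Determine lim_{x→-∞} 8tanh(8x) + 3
Evaluate the dominant behaviour as x → -∞; each term tends to a finite value or vanishes.
Limit = -5.

Final answer: -5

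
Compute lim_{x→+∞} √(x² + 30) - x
This is an ∞ − ∞ indeterminate form.
Multiply and divide by the conjugate √(x²+30) + x; the x² terms cancel, leaving 30/(√(x²+30)+x) → 0.
Limit = 0.

Final answer: 0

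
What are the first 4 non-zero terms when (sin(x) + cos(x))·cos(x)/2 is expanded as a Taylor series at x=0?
-x^3/3 - x^2/2 + x/2 + 1/2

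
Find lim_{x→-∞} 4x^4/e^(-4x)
This is an ∞/∞ indeterminate form as x → -∞.
Compare growth rates of the dominant terms (exponentials ≫ polynomials ≫ logarithms), or apply L'Hôpital's rule; the quotient → 0.
Limit = 0.

Final answer: 0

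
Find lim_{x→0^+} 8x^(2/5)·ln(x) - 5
The product is a 0·∞ indeterminate form at x → 0⁺.
Rewrite the product as 8·ln(x) / x^(-2/5) and apply L'Hôpital, or use the standard hierarchy x^(-2/5) ≫ |ln x| as x → 0⁺.
The indeterminate product → 0, so the limit = -5.

Final answer: -5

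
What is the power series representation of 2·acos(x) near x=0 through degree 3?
-x^3/3 - 2·x + π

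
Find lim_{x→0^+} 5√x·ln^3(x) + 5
The product is a 0·∞ indeterminate form at x → 0⁺.
Rewrite the product as 5·ln^3(x) / x^(-1/2) and apply L'Hôpital, or use the standard hierarchy x^(-1/2) ≫ |ln x|^3 as x → 0⁺.
The indeterminate product → 0, so the limit = 5.

Final answer: 5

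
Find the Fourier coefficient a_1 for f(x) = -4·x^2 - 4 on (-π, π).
a_1 = (1/π) ∫_{-π}^{π} f(x)·cos(1x) dx.
Evaluate the integral (use parity and integration by parts as needed): a_1 = 16.

Final answer: 16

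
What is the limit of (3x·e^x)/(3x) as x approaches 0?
Both numerator and denominator → 0 as x → 0; this is a 0/0 indeterminate form.
Expand each to leading order near x = 0: numerator ~ 3·x, denominator ~ 3·x.
The limit of the ratio is 1.

Final answer: 1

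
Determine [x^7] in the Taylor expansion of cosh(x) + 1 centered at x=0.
Expand to order 7: cosh(x) + 1 = x^6/720 + x^4/24 + x^2/2 + 2 + O(x^8).
The coefficient of x^7 is 0.

Final answer: 0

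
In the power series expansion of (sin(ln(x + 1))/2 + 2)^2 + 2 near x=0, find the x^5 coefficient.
Expand to order 5: (sin(ln(x + 1))/2 + 2)^2 + 2 = -5·x^5/24 + 7·x^4/48 + x^3/12 - 3·x^2/4 + 2·x + 6 + O(x^6).
The coefficient of x^5 is -5/24.

Final answer: -5/24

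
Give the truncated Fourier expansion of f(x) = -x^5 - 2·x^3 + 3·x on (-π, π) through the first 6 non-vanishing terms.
(-210 - 2·π^4 + 36·π^2)·sin(x) + (-3·π^2 + 3/2 + π^4)·sin(2·x) + (-2·π^4/3 + 4·π^2/27 + 154/81)·sin(3·x) + (-105/64 + 3·π^2/8 + π^4/2)·sin(4·x) + (-2·π^4/5 - 12·π^2/25 + 822/625)·sin(5·x) + (-175/162 + 13·π^2/27 + π^4/3)·sin(6·x)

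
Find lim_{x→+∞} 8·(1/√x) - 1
Evaluate the dominant behaviour as x → +∞; each term tends to a finite value or vanishes.
Limit = -1.

Final answer: -1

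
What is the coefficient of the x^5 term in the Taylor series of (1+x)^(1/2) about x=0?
Expand to order 5: (1+x)^(1/2) = 7·x^5/256 - 5·x^4/128 + x^3/16 - x^2/8 + x/2 + 1 + O(x^6).
The coefficient of x^5 is 7/256.

Final answer: 7/256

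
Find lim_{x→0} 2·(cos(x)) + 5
Direct substitution at x = 0 gives 7.

Final answer: 7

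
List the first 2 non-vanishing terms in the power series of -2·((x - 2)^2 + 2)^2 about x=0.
96·x - 72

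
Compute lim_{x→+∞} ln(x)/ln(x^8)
This is an ∞/∞ indeterminate form as x → +∞.
Write ln(x^8) = 8·ln(x), reducing the quotient to 1/8.
Limit = 1/8.

Final answer: 1/8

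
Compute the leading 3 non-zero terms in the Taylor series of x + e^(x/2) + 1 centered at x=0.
x^2/8 + 3·x/2 + 2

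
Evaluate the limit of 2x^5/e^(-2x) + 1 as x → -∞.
The quotient is an ∞/∞ indeterminate form as x → -∞.
Compare growth rates of the dominant terms (exponentials ≫ polynomials ≫ logarithms), or apply L'Hôpital's rule; the quotient → 0.
Adding the constant: 0 + 1 = 1. Limit = 1.

Final answer: 1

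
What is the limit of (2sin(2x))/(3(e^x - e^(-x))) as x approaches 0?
Both numerator and denominator → 0 as x → 0; this is a 0/0 indeterminate form.
Expand each to leading order near x = 0: numerator ~ 4·x, denominator ~ 6·x.
The limit of the ratio is 2/3.

Final answer: 2/3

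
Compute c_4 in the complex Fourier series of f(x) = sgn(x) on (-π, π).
Compute the real Fourier coefficients first: a_4 = 0, b_4 = 0.
Then c_4 = (a_4 − i·b_4)/2 = 0.

Final answer: 0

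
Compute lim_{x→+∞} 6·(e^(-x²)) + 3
Evaluate the dominant behaviour as x → +∞; each term tends to a finite value or vanishes.
Limit = 3.

Final answer: 3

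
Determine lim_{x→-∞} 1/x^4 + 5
Evaluate the dominant behaviour as x → -∞; each term tends to a finite value or vanishes.
Limit = 5.

Final answer: 5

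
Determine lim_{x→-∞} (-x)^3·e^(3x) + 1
The product is a 0·∞ indeterminate form at x → -∞.
Rewrite the product as (-x)^3 / e^(-3x) (an ∞/∞ form) and apply L'Hôpital, or use the standard hierarchy e^(3|x|) ≫ |(-x)^3| as x → -∞.
The indeterminate product → 0, so the limit = 1.

Final answer: 1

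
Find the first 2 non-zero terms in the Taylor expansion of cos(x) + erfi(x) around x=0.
2·x/√(π) + 1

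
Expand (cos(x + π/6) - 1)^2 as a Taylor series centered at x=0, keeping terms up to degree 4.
x^4·(-1 + √(3)/2)^2·(√(3)/(24·(-1 + √(3)/2)) + 5/(48·(-1 + √(3)/2)^2)) + x^3·(-1 + √(3)/2)^2·(1/(6·(-1 + √(3)/2)) + √(3)/(4·(-1 + √(3)/2)^2)) + x^2·(-1 + √(3)/2)^2·(-√(3)/(2·(-1 + √(3)/2)) + 1/(4·(-1 + √(3)/2)^2)) + x·(1 - √(3)/2) + (-1 + √(3)/2)^2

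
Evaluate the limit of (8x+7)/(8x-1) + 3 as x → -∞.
Evaluate the dominant behaviour as x → -∞; each term tends to a finite value or vanishes.
Limit = 4.

Final answer: 4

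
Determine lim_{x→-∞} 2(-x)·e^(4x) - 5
The product is a 0·∞ indeterminate form at x → -∞.
Rewrite the product as 2(-x) / e^(-4x) (an ∞/∞ form) and apply L'Hôpital, or use the standard hierarchy e^(4|x|) ≫ |(-x)| as x → -∞.
The indeterminate product → 0, so the limit = -5.

Final answer: -5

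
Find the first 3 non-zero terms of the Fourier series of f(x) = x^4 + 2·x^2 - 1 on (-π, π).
(40 - 8·π^2)·cos(x) + (-1 + 2·π^2)·cos(2·x) - 1 + 2·π^2/3 + π^4/5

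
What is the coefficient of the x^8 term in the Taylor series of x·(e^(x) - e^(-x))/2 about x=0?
Expand to order 8: x·(e^(x) - e^(-x))/2 = x^8/5040 + x^6/120 + x^4/6 + x^2 + O(x^9).
The coefficient of x^8 is 1/5040.

Final answer: 1/5040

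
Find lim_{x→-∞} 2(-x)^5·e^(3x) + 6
The product is a 0·∞ indeterminate form at x → -∞.
Rewrite the product as 2(-x)^5 / e^(-3x) (an ∞/∞ form) and apply L'Hôpital, or use the standard hierarchy e^(3|x|) ≫ |(-x)^5| as x → -∞.
The indeterminate product → 0, so the limit = 6.

Final answer: 6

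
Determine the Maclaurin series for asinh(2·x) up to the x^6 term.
12·x^5/5 - 4·x^3/3 + 2·x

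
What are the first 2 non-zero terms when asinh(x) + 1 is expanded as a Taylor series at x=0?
x + 1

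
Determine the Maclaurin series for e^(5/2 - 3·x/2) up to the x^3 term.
-9·x^3·e^(5/2)/16 + 9·x^2·e^(5/2)/8 - 3·x·e^(5/2)/2 + e^(5/2)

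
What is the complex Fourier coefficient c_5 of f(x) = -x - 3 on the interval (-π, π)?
Compute the real Fourier coefficients first: a_5 = 0, b_5 = -2/5.
Then c_5 = (a_5 − i·b_5)/2 = i/5.

Final answer: i/5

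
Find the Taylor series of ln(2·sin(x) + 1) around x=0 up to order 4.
-10·x^4/3 + 7·x^3/3 - 2·x^2 + 2·x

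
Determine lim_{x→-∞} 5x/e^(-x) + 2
The quotient is an ∞/∞ indeterminate form as x → -∞.
Compare growth rates of the dominant terms (exponentials ≫ polynomials ≫ logarithms), or apply L'Hôpital's rule; the quotient → 0.
Adding the constant: 0 + 2 = 2. Limit = 2.

Final answer: 2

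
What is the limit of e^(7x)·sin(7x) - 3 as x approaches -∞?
Evaluate the dominant behaviour as x → -∞; each term tends to a finite value or vanishes.
Limit = -3.

Final answer: -3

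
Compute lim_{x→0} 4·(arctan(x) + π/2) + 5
Direct substitution at x = 0 gives 5 + 2·π.

Final answer: 5 + 2·π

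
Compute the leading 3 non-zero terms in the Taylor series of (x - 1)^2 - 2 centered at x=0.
x^2 - 2·x - 1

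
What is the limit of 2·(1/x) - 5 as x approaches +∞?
Evaluate the dominant behaviour as x → +∞; each term tends to a finite value or vanishes.
Limit = -5.

Final answer: -5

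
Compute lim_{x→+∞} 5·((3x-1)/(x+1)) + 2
Evaluate the dominant behaviour as x → +∞; each term tends to a finite value or vanishes.
Limit = 17.

Final answer: 17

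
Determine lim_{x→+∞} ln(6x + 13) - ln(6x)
This is an ∞ − ∞ indeterminate form.
Combine the logarithms: ln(6x+13) − ln(6x) = ln((6x+13)/(6x)) = ln(1 + 13/(6x)) → ln(1) = 0.
Limit = 0.

Final answer: 0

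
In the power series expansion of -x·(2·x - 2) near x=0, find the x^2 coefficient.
Expand to order 2: -x·(2·x - 2) = -2·x^2 + 2·x + O(x^3).
The coefficient of x^2 is -2.

Final answer: -2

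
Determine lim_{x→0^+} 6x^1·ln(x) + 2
The product is a 0·∞ indeterminate form at x → 0⁺.
Rewrite the product as 6·ln(x) / x^(-1) and apply L'Hôpital, or use the standard hierarchy x^(-1) ≫ |ln x| as x → 0⁺.
The indeterminate product → 0, so the limit = 2.

Final answer: 2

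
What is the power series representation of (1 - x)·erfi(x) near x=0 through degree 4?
-2·x^4/(3·√(π)) + 2·x^3/(3·√(π)) - 2·x^2/√(π) + 2·x/√(π)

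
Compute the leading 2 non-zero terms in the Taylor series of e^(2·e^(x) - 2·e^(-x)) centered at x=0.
4·x + 1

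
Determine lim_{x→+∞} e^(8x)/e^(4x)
This is an ∞/∞ indeterminate form as x → +∞.
Rewrite e^(8x)/e^(4x) = e^((8−4)x) = e^(4x); the exponent coefficient is 4 > 0 so e^(4x) → ∞.
Limit = ∞.

Final answer: ∞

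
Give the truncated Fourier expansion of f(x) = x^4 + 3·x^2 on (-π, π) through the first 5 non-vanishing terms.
(36 - 8·π^2)·cos(x) + 2·π^2·cos(2·x) + (-8·π^2/9 - 20/27)·cos(3·x) + (9/16 + π^2/2)·cos(4·x) + π^2 + π^4/5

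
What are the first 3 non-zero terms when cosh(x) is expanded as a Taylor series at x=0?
x^4/24 + x^2/2 + 1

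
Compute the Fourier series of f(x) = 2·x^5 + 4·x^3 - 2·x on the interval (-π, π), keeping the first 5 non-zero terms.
(-72·π^2 + 4·π^4 + 428)·sin(x) + (-2·π^4 - 7 + 6·π^2)·sin(2·x) + (-8·π^2/27 - 92/81 + 4·π^4/3)·sin(3·x) + (-π^4 - 3·π^2/4 + 41/32)·sin(4·x) + (-644/625 + 24·π^2/25 + 4·π^4/5)·sin(5·x)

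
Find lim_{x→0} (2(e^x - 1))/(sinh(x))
Both numerator and denominator → 0 as x → 0; this is a 0/0 indeterminate form.
Expand each to leading order near x = 0: numerator ~ 2·x, denominator ~ x.
The limit of the ratio is 2.

Final answer: 2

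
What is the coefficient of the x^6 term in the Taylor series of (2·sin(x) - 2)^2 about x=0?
Expand to order 6: (2·sin(x) - 2)^2 = 8·x^6/45 - x^5/15 - 4·x^4/3 + 4·x^3/3 + 4·x^2 - 8·x + 4 + O(x^7).
The coefficient of x^6 is 8/45.

Final answer: 8/45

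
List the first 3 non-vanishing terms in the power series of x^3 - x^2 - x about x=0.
x^3 - x^2 - x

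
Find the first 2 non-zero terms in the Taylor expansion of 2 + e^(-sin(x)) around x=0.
3 - x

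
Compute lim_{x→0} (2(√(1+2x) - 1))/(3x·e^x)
Both numerator and denominator → 0 as x → 0; this is a 0/0 indeterminate form.
Expand each to leading order near x = 0: numerator ~ 2·x, denominator ~ 3·x.
The limit of the ratio is 2/3.

Final answer: 2/3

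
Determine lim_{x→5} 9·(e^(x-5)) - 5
Direct substitution at x = 5 gives 4.

Final answer: 4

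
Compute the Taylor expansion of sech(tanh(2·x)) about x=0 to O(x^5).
26·x^4/3 - 2·x^2 + 1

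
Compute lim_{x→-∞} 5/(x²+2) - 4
Evaluate the dominant behaviour as x → -∞; each term tends to a finite value or vanishes.
Limit = -4.

Final answer: -4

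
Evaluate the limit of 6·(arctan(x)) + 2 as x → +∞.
Evaluate the dominant behaviour as x → +∞; each term tends to a finite value or vanishes.
Limit = 2 + 3·π.

Final answer: 2 + 3·π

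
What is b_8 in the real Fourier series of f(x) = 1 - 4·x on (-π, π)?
b_8 = (1/π) ∫_{-π}^{π} f(x)·sin(8x) dx.
Evaluate the integral (use parity and integration by parts as needed): b_8 = 1.

Final answer: 1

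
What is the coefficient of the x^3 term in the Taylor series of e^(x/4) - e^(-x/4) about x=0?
Expand to order 3: e^(x/4) - e^(-x/4) = x^3/192 + x/2 + O(x^4).
The coefficient of x^3 is 1/192.

Final answer: 1/192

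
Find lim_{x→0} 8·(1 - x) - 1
Direct substitution at x = 0 gives 7.

Final answer: 7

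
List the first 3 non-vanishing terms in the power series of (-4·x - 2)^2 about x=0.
16·x^2 + 16·x + 4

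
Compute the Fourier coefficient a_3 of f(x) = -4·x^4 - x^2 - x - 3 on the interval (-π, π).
a_3 = (1/π) ∫_{-π}^{π} f(x)·cos(3x) dx.
Evaluate the integral (use parity and integration by parts as needed): a_3 = -52/27 + 32·π^2/9.

Final answer: -52/27 + 32·π^2/9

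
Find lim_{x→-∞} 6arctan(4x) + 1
Evaluate the dominant behaviour as x → -∞; each term tends to a finite value or vanishes.
Limit = 1 - 3·π.

Final answer: 1 - 3·π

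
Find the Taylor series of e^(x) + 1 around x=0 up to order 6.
x^6/720 + x^5/120 + x^4/24 + x^3/6 + x^2/2 + x + 2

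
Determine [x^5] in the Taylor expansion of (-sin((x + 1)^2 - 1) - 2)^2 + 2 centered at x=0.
Expand to order 5: (-sin((x + 1)^2 - 1) - 2)^2 + 2 = -68·x^5/5 - 37·x^4/3 - 4·x^3/3 + 8·x^2 + 8·x + 6 + O(x^6).
The coefficient of x^5 is -68/5.

Final answer: -68/5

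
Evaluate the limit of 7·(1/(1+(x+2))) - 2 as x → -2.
Direct substitution at x = -2 gives 5.

Final answer: 5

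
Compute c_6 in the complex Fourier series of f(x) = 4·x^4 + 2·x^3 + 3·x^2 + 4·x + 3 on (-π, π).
Compute the real Fourier coefficients first: a_6 = 5/27 + 8·π^2/9, b_6 = -2·π^2/3 - 11/9.
Then c_6 = (a_6 − i·b_6)/2 = 5/54 + 4·π^2/9 + 11·i/18 + i·π^2/3.

Final answer: 5/54 + 4·π^2/9 + 11·i/18 + i·π^2/3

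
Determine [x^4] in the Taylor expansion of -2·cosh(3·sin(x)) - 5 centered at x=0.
Expand to order 4: -2·cosh(3·sin(x)) - 5 = -15·x^4/4 - 9·x^2 - 7 + O(x^5).
The coefficient of x^4 is -15/4.

Final answer: -15/4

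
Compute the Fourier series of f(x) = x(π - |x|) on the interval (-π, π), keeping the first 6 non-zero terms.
8·sin(x)/π + 8·sin(3·x)/(27·π) + 8·sin(5·x)/(125·π) + 8·sin(7·x)/(343·π) + 8·sin(9·x)/(729·π) + 8·sin(11·x)/(1331·π)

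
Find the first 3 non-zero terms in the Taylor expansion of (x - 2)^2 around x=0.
x^2 - 4·x + 4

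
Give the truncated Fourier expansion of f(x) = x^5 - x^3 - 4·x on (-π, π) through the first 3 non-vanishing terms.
(-42·π^2 + 2·π^4 + 244)·sin(x) + (-π^4 - 5 + 6·π^2)·sin(2·x) + (-58·π^2/27 - 100/81 + 2·π^4/3)·sin(3·x)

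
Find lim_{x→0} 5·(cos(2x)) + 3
Direct substitution at x = 0 gives 8.

Final answer: 8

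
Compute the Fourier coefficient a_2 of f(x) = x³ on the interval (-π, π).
a_2 = (1/π) ∫_{-π}^{π} f(x)·cos(2x) dx.
Evaluate the integral (use parity and integration by parts as needed): a_2 = 0.

Final answer: 0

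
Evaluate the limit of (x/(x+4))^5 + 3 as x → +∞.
As x → +∞: x/(x+4) = 1/(1 + 4/x) → 1, and the 5th power of a limit-1 base also → 1; with the additive constant, 1 + 3 = 4.
Limit = 4.

Final answer: 4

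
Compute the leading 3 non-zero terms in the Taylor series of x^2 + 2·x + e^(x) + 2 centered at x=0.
3·x^2/2 + 3·x + 3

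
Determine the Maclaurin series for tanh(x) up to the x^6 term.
2·x^5/15 - x^3/3 + x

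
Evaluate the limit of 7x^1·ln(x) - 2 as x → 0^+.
The product is a 0·∞ indeterminate form at x → 0⁺.
Rewrite the product as 7·ln(x) / x^(-1) and apply L'Hôpital, or use the standard hierarchy x^(-1) ≫ |ln x| as x → 0⁺.
The indeterminate product → 0, so the limit = -2.

Final answer: -2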